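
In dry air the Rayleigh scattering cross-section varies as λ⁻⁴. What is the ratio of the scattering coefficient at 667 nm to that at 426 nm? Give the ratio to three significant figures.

Rayleigh scattering ∝ λ⁻⁴, so the ratio of coefficients is the inverse fourth power of the wavelength ratio.
σ(667)/σ(426) = (426/667)⁴ = (0.6387)⁴ = 0.1664.

0.166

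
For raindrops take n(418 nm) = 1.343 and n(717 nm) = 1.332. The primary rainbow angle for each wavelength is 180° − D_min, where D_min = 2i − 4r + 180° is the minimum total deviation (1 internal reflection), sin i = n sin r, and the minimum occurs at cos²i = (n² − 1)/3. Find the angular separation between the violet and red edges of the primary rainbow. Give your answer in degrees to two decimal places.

1.58°

At 418 nm (n = 1.343): cos²i = 0.26788 → i = 58.830°, r = 39.577°, D_min = 139.354°, rainbow angle = 40.646°.
At 717 nm (n = 1.332): cos²i = 0.25807 → i = 59.469°, r = 40.290°, D_min = 137.776°, rainbow angle = 42.224°.
Angular width = |40.646° − 42.224°| = 1.578°.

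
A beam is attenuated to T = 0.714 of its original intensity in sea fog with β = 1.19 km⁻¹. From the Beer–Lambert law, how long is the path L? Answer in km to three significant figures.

Beer–Lambert: T = exp(−βL) ⇒ L = −ln(T)/β = −ln(0.714)/1.19 = 0.3369/1.19 = 0.2831 km.

0.283 km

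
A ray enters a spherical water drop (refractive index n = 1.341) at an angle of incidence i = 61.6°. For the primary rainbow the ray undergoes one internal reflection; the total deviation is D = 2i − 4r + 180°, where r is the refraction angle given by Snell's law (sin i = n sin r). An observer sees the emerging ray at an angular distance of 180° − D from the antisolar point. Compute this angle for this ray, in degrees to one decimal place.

sin r = sin 61.6° / 1.341 = 0.8796/1.341 = 0.6560; r = 40.99°.
D = 2·61.6° − 4·40.99° + 180° = 123.20° − 163.97° + 180° = 139.23°.
Angle from antisolar point = 180° − D = 40.77°.

40.8°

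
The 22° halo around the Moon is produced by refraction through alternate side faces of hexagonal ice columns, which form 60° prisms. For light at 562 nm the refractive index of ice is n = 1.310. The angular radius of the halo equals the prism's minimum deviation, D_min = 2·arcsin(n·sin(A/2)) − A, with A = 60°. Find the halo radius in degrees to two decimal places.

21.84°

n·sin(A/2) = 1.310 × sin 30° = 1.310 × 0.5000 = 0.6550.
D_min = 2·arcsin(0.6550) − 60° = 2 × 40.920° − 60° = 21.839°.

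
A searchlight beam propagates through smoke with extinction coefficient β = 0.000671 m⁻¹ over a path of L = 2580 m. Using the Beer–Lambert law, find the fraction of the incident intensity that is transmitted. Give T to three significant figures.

0.177

τ = β·L = 0.000671 × 2580 = 1.7312.
T = exp(−1.7312) = 0.1771.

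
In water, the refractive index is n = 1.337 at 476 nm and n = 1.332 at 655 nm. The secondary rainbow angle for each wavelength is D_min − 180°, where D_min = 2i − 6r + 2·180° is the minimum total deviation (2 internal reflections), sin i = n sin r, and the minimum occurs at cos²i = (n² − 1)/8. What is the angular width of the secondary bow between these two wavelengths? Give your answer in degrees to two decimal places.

1.31°

At 476 nm (n = 1.337): cos²i = 0.09845 → i = 71.714°, r = 45.249°, D_min = 231.934°, rainbow angle = 51.934°.
At 655 nm (n = 1.332): cos²i = 0.09678 → i = 71.875°, r = 45.520°, D_min = 230.628°, rainbow angle = 50.628°.
Angular width = |51.934° − 50.628°| = 1.305°.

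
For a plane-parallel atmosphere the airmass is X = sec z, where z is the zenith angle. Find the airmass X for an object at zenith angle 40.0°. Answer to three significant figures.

1.31

X = sec z = 1/cos 40.0° = 1/0.7660 = 1.3054.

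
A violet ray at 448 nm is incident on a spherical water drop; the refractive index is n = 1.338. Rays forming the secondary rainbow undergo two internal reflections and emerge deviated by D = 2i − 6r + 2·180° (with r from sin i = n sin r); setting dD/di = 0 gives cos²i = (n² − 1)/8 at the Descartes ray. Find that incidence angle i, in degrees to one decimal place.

cos²i = (1.338² − 1)/8 = (1.79024 − 1)/8 = 0.09878.
cos i = 0.31429, so i = 71.682°.

71.7°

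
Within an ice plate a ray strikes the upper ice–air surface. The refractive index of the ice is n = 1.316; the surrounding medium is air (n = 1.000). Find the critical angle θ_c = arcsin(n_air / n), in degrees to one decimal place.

sin θ_c = n_air / n = 1.000 / 1.316 = 0.7599.
θ_c = arcsin(0.7599) = 49.45°.

49.5°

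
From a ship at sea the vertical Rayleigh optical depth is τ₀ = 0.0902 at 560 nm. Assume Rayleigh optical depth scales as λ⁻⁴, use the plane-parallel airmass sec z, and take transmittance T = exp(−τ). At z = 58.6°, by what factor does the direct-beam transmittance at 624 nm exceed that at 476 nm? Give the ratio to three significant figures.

1.25

Airmass: sec 58.6° = 1.9194.
τ(624 nm) = 0.0902 × (560/624)⁴ × 1.9194 = 0.0902 × 0.6487 × 1.9194 = 0.1123.
τ(476 nm) = 0.0902 × (560/476)⁴ × 1.9194 = 0.0902 × 1.9157 × 1.9194 = 0.3317.
T(624)/T(476) = exp(τ_B − τ_A) = exp(0.2194) = 1.2453.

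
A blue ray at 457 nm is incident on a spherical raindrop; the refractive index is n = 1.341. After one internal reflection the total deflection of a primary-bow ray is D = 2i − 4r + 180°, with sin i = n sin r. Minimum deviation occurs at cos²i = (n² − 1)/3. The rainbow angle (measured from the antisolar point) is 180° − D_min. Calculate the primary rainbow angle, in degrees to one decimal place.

40.9°

cos²i = (1.79828 − 1)/3 = 0.26609; i = arccos(0.51584) = 58.946°.
sin r = sin 58.946°/1.341 = 0.63884; r = 39.705°.
D_min = 2·58.946° − 4·39.705° + 180° = 139.071°.
Rainbow angle = 180° − D_min = 40.929°.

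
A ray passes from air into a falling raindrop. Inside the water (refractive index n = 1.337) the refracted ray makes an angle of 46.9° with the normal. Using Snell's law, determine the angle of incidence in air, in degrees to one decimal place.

Snell: sin θ_i = n · sin θ_r = 1.337 × sin 46.9° = 1.337 × 0.7302 = 0.9762.
θ_i = arcsin(0.9762) = 77.48°.

77.5°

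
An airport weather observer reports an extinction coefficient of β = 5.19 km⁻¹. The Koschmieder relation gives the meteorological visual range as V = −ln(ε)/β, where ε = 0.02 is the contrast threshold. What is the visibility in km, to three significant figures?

V = −ln(0.02) / 5.19 = 3.912 / 5.19 = 0.7538 km.

0.754 km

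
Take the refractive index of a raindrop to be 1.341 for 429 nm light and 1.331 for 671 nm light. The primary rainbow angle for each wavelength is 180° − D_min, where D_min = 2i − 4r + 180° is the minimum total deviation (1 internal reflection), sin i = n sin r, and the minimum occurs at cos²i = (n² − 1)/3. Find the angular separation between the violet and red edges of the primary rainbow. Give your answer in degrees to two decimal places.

At 429 nm (n = 1.341): cos²i = 0.26609 → i = 58.946°, r = 39.705°, D_min = 139.071°, rainbow angle = 40.929°.
At 671 nm (n = 1.331): cos²i = 0.25719 → i = 59.527°, r = 40.356°, D_min = 137.630°, rainbow angle = 42.370°.
Angular width = |40.929° − 42.370°| = 1.441°.

1.44°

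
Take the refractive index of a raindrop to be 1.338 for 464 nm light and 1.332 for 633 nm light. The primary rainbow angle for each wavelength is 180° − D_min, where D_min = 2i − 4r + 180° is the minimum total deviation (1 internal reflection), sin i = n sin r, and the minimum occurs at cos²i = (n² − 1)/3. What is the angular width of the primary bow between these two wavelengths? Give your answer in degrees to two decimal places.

0.87°

At 464 nm (n = 1.338): cos²i = 0.26341 → i = 59.120°, r = 39.899°, D_min = 138.643°, rainbow angle = 41.357°.
At 633 nm (n = 1.332): cos²i = 0.25807 → i = 59.469°, r = 40.290°, D_min = 137.776°, rainbow angle = 42.224°.
Angular width = |41.357° − 42.224°| = 0.867°.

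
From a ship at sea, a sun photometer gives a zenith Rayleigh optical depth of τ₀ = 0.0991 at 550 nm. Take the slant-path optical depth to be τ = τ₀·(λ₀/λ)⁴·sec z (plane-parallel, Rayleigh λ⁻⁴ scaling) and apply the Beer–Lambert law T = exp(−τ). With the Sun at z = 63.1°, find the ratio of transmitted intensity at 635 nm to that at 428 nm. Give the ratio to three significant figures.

1.61

Airmass: sec 63.1° = 2.2103.
τ(635 nm) = 0.0991 × (550/635)⁴ × 2.2103 = 0.0991 × 0.5628 × 2.2103 = 0.1233.
τ(428 nm) = 0.0991 × (550/428)⁴ × 2.2103 = 0.0991 × 2.7269 × 2.2103 = 0.5973.
T(635)/T(428) = exp(τ_B − τ_A) = exp(0.4740) = 1.6064.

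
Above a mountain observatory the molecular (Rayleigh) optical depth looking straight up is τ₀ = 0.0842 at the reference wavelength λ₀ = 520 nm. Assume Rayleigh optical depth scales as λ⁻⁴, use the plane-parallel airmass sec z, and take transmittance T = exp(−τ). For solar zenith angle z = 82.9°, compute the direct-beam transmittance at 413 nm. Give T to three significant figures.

0.181

sec 82.9° = 8.0905.
τ = 0.0842 × (520/413)⁴ × 8.0905 = 0.0842 × 2.5131 × 8.0905 = 1.7120.
T = exp(−1.7120) = 0.1805.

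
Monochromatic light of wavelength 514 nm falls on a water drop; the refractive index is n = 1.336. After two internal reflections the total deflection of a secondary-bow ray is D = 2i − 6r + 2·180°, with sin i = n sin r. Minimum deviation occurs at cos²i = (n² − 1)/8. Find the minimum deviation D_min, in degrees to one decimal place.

cos²i = (1.78490 − 1)/8 = 0.09811; i = arccos(0.31323) = 71.746°.
sin r = sin 71.746°/1.336 = 0.71084; r = 45.303°.
D_min = 2·71.746° − 6·45.303° + 360° = 231.674°.

231.7°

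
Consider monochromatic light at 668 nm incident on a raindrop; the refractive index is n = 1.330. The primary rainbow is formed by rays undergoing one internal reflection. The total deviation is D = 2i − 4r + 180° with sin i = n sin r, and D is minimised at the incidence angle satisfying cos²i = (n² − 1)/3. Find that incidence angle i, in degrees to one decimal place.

cos²i = (1.330² − 1)/3 = (1.76890 − 1)/3 = 0.25630.
cos i = 0.50626, so i = 59.585°.

59.6°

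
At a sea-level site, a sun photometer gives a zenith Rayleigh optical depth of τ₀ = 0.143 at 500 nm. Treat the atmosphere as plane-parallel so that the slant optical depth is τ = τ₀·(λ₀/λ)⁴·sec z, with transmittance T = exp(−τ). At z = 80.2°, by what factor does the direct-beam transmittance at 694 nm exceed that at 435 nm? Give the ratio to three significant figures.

Airmass: sec 80.2° = 5.8751.
τ(694 nm) = 0.143 × (500/694)⁴ × 5.8751 = 0.143 × 0.2694 × 5.8751 = 0.2264.
τ(435 nm) = 0.143 × (500/435)⁴ × 5.8751 = 0.143 × 1.7455 × 5.8751 = 1.4665.
T(694)/T(435) = exp(τ_B − τ_A) = exp(1.2401) = 3.4560.

3.46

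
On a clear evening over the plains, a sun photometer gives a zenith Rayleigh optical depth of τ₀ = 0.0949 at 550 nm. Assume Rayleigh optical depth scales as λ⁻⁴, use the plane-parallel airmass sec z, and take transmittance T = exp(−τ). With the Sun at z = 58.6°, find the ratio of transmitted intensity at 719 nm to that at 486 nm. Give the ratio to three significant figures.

Airmass: sec 58.6° = 1.9194.
τ(719 nm) = 0.0949 × (550/719)⁴ × 1.9194 = 0.0949 × 0.3424 × 1.9194 = 0.0624.
τ(486 nm) = 0.0949 × (550/486)⁴ × 1.9194 = 0.0949 × 1.6402 × 1.9194 = 0.2988.
T(719)/T(486) = exp(τ_B − τ_A) = exp(0.2364) = 1.2667.

1.27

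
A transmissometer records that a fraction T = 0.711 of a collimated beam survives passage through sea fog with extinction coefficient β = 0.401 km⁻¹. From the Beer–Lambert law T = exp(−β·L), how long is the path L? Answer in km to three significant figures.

0.851 km

Beer–Lambert: T = exp(−βL) ⇒ L = −ln(T)/β = −ln(0.711)/0.401 = 0.3411/0.401 = 0.8506 km.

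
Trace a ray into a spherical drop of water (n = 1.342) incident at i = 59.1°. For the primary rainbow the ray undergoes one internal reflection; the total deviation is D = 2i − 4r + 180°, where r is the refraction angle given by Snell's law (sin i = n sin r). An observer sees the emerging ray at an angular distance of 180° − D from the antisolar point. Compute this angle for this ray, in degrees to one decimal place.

40.8°

sin r = sin 59.1° / 1.342 = 0.8581/1.342 = 0.6394; r = 39.75°.
D = 2·59.1° − 4·39.75° + 180° = 118.20° − 158.99° + 180° = 139.21°.
Angle from antisolar point = 180° − D = 40.79°.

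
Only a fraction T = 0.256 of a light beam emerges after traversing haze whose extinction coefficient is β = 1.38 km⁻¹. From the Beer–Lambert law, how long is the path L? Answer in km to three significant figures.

Beer–Lambert: T = exp(−βL) ⇒ L = −ln(T)/β = −ln(0.256)/1.38 = 1.3626/1.38 = 0.9874 km.

0.987 km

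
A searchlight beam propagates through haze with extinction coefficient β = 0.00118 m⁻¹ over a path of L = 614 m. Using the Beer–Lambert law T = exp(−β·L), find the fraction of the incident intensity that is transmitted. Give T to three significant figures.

0.485

τ = β·L = 0.00118 × 614 = 0.7245.
T = exp(−0.7245) = 0.4846.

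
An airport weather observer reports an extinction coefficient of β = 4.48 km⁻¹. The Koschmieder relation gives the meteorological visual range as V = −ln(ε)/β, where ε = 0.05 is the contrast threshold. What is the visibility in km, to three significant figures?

0.669 km

V = −ln(0.05) / 4.48 = 2.996 / 4.48 = 0.6687 km.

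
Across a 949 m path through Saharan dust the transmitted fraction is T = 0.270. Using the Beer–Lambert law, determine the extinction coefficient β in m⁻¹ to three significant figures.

0.00138 m⁻¹

Beer–Lambert: T = exp(−βL) ⇒ β = −ln(T)/L = −ln(0.270)/949 = 1.3093/949 = 0.00138 m⁻¹.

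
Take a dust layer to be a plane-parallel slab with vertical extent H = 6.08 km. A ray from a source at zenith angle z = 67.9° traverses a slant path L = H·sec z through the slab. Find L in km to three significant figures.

sec z = 1/cos 67.9° = 2.6580.
L = 6.08 × 2.6580 = 16.161 km.

16.2 km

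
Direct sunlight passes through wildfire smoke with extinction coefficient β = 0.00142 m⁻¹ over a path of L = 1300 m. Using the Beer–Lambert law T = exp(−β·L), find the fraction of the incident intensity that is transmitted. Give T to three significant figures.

0.158

τ = β·L = 0.00142 × 1300 = 1.8460.
T = exp(−1.8460) = 0.1579.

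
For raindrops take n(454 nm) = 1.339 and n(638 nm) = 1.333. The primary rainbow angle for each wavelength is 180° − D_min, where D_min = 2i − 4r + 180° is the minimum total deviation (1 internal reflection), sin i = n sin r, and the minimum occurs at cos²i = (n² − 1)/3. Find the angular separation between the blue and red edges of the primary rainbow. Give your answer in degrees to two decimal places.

At 454 nm (n = 1.339): cos²i = 0.26431 → i = 59.062°, r = 39.834°, D_min = 138.786°, rainbow angle = 41.214°.
At 638 nm (n = 1.333): cos²i = 0.25896 → i = 59.410°, r = 40.225°, D_min = 137.922°, rainbow angle = 42.078°.
Angular width = |41.214° − 42.078°| = 0.865°.

0.86°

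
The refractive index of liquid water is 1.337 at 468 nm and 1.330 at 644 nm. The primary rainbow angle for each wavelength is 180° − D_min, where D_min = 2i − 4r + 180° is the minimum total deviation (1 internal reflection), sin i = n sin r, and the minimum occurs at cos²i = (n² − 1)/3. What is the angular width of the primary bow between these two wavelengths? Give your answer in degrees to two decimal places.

1.02°

At 468 nm (n = 1.337): cos²i = 0.26252 → i = 59.178°, r = 39.964°, D_min = 138.500°, rainbow angle = 41.500°.
At 644 nm (n = 1.330): cos²i = 0.25630 → i = 59.585°, r = 40.422°, D_min = 137.484°, rainbow angle = 42.516°.
Angular width = |41.500° − 42.516°| = 1.016°.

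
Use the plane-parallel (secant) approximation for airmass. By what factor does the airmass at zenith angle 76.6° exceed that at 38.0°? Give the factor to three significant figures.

3.40

X(76.6°)/X(38.0°) = sec 76.6° / sec 38.0° = cos 38.0° / cos 76.6° = 0.7880/0.2317 = 3.4003.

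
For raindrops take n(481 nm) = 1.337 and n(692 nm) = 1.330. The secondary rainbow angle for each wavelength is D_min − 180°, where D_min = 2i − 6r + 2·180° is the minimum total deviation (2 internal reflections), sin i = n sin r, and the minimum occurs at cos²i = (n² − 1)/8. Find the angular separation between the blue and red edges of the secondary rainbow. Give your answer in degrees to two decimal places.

At 481 nm (n = 1.337): cos²i = 0.09845 → i = 71.714°, r = 45.249°, D_min = 231.934°, rainbow angle = 51.934°.
At 692 nm (n = 1.330): cos²i = 0.09611 → i = 71.940°, r = 45.630°, D_min = 230.101°, rainbow angle = 50.101°.
Angular width = |51.934° − 50.101°| = 1.832°.

1.83°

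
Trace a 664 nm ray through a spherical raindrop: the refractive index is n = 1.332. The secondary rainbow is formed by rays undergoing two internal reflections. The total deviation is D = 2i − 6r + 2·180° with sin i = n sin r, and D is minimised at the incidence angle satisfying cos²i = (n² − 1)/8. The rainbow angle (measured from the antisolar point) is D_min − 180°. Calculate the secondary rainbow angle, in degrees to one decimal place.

50.6°

cos²i = (1.77422 − 1)/8 = 0.09678; i = arccos(0.31109) = 71.875°.
sin r = sin 71.875°/1.332 = 0.71350; r = 45.520°.
D_min = 2·71.875° − 6·45.520° + 360° = 230.628°.
Rainbow angle = D_min − 180° = 50.628°.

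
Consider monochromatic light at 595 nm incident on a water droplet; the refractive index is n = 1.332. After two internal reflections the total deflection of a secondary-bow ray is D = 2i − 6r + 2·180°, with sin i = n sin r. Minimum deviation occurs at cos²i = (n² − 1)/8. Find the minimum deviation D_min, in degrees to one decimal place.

cos²i = (1.77422 − 1)/8 = 0.09678; i = arccos(0.31109) = 71.875°.
sin r = sin 71.875°/1.332 = 0.71350; r = 45.520°.
D_min = 2·71.875° − 6·45.520° + 360° = 230.628°.

230.6°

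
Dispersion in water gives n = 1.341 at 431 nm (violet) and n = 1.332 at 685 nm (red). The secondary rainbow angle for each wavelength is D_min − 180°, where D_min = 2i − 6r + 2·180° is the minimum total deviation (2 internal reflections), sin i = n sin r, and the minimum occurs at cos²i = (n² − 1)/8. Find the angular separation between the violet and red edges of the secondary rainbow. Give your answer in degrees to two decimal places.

At 431 nm (n = 1.341): cos²i = 0.09979 → i = 71.586°, r = 45.034°, D_min = 232.966°, rainbow angle = 52.966°.
At 685 nm (n = 1.332): cos²i = 0.09678 → i = 71.875°, r = 45.520°, D_min = 230.628°, rainbow angle = 50.628°.
Angular width = |52.966° − 50.628°| = 2.337°.

2.34°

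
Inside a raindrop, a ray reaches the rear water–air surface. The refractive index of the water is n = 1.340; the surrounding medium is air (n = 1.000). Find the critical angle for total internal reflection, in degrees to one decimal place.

48.3°

sin θ_c = n_air / n = 1.000 / 1.340 = 0.7463.
θ_c = arcsin(0.7463) = 48.27°.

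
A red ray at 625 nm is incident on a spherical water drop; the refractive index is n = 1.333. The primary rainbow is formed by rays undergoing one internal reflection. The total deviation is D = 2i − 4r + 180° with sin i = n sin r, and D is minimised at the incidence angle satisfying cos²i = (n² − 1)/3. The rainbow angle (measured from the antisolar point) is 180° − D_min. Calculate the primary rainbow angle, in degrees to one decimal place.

42.1°

cos²i = (1.77689 − 1)/3 = 0.25896; i = arccos(0.50888) = 59.410°.
sin r = sin 59.410°/1.333 = 0.64579; r = 40.225°.
D_min = 2·59.410° − 4·40.225° + 180° = 137.922°.
Rainbow angle = 180° − D_min = 42.078°.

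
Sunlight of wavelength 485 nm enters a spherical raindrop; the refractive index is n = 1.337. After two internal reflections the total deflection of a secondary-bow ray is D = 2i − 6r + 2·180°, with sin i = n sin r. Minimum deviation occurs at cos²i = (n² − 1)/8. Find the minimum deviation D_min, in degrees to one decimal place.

231.9°

cos²i = (1.78757 − 1)/8 = 0.09845; i = arccos(0.31376) = 71.714°.
sin r = sin 71.714°/1.337 = 0.71017; r = 45.249°.
D_min = 2·71.714° − 6·45.249° + 360° = 231.934°.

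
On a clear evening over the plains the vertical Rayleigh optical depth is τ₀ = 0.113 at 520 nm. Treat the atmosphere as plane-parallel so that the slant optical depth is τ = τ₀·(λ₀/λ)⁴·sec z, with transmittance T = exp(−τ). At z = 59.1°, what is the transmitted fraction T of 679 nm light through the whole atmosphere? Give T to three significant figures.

0.927

sec 59.1° = 1.9473.
τ = 0.113 × (520/679)⁴ × 1.9473 = 0.113 × 0.3440 × 1.9473 = 0.0757.
T = exp(−0.0757) = 0.9271.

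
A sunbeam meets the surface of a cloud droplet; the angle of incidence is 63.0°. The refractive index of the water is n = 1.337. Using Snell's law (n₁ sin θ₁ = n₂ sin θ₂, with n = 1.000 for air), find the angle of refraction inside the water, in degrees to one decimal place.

41.8°

Snell: sin θ_r = sin θ_i / n = sin 63.0° / 1.337 = 0.8910 / 1.337 = 0.6664.
θ_r = arcsin(0.6664) = 41.79°.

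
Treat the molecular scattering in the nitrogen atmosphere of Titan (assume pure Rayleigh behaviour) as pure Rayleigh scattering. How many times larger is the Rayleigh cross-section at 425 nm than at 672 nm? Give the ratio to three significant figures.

6.25

Rayleigh scattering ∝ λ⁻⁴, so the ratio of coefficients is the inverse fourth power of the wavelength ratio.
σ(425)/σ(672) = (672/425)⁴ = (1.5812)⁴ = 6.251.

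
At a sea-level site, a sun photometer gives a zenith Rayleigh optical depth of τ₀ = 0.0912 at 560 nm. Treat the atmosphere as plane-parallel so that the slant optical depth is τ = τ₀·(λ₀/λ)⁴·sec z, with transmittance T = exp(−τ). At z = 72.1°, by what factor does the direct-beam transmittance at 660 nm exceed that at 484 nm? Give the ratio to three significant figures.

1.46

Airmass: sec 72.1° = 3.2535.
τ(660 nm) = 0.0912 × (560/660)⁴ × 3.2535 = 0.0912 × 0.5183 × 3.2535 = 0.1538.
τ(484 nm) = 0.0912 × (560/484)⁴ × 3.2535 = 0.0912 × 1.7921 × 3.2535 = 0.5318.
T(660)/T(484) = exp(τ_B − τ_A) = exp(0.3780) = 1.4593.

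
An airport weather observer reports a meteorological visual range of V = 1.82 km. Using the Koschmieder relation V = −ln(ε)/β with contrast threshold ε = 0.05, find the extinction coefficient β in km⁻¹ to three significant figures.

1.65 km⁻¹

β = −ln(0.05) / V = 2.996 / 1.82 = 1.6460 km⁻¹.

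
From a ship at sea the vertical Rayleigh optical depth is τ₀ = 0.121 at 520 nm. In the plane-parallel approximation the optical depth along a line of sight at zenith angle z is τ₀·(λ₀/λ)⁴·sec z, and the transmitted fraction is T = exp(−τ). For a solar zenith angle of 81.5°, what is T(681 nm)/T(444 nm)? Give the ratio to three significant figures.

Airmass: sec 81.5° = 6.7655.
τ(681 nm) = 0.121 × (520/681)⁴ × 6.7655 = 0.121 × 0.3400 × 6.7655 = 0.2783.
τ(444 nm) = 0.121 × (520/444)⁴ × 6.7655 = 0.121 × 1.8814 × 6.7655 = 1.5402.
T(681)/T(444) = exp(τ_B − τ_A) = exp(1.2619) = 3.5320.

3.53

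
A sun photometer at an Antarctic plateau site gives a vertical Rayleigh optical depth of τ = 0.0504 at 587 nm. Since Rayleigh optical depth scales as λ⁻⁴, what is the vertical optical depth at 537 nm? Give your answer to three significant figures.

τ(537 nm) = τ(587 nm) × (587/537)⁴ = 0.0504 × (1.0931)⁴ = 0.0504 × 1.4278 = 0.0720.

0.0720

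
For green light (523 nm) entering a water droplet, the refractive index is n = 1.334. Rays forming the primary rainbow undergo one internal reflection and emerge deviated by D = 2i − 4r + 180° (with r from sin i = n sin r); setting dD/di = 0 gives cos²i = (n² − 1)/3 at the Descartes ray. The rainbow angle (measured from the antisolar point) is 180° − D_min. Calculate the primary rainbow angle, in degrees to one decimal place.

cos²i = (1.77956 − 1)/3 = 0.25985; i = arccos(0.50976) = 59.352°.
sin r = sin 59.352°/1.334 = 0.64492; r = 40.159°.
D_min = 2·59.352° − 4·40.159° + 180° = 138.067°.
Rainbow angle = 180° − D_min = 41.933°.

41.9°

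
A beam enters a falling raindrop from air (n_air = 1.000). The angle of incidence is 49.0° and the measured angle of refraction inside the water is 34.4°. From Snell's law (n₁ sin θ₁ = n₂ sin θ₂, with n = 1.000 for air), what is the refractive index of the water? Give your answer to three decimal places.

n = sin θ_i / sin θ_r = sin 49.0° / sin 34.4° = 0.7547 / 0.5650 = 1.3358.

1.336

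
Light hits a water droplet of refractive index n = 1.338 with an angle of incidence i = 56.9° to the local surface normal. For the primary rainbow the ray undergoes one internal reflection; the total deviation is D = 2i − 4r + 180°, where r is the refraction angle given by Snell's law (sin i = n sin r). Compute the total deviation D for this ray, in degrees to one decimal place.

138.7°

sin r = sin 56.9° / 1.338 = 0.8377/1.338 = 0.6261; r = 38.76°.
D = 2·56.9° − 4·38.76° + 180° = 113.80° − 155.05° + 180° = 138.75°.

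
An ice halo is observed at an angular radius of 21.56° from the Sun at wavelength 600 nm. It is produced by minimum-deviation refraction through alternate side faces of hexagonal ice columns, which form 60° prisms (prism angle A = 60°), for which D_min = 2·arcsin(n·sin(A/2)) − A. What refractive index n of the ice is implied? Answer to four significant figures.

1.306

Rearranging: n = sin((D_min + A)/2) / sin(A/2).
(D_min + A)/2 = (21.56° + 60°)/2 = 40.780°.
n = sin 40.780° / sin 30° = 0.6532 / 0.5000 = 1.3063.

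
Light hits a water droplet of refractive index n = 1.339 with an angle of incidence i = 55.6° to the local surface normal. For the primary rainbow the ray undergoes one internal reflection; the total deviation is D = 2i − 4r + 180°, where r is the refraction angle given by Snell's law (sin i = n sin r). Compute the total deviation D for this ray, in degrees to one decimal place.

sin r = sin 55.6° / 1.339 = 0.8251/1.339 = 0.6162; r = 38.04°.
D = 2·55.6° − 4·38.04° + 180° = 111.20° − 152.16° + 180° = 139.04°.

139.0°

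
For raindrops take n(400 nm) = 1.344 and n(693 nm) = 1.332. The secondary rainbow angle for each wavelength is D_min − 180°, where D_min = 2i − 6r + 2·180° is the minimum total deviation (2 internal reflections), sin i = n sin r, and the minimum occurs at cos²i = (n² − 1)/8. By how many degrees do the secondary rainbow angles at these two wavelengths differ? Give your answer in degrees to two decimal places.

At 400 nm (n = 1.344): cos²i = 0.10079 → i = 71.490°, r = 44.874°, D_min = 233.733°, rainbow angle = 53.733°.
At 693 nm (n = 1.332): cos²i = 0.09678 → i = 71.875°, r = 45.520°, D_min = 230.628°, rainbow angle = 50.628°.
Angular width = |53.733° − 50.628°| = 3.104°.

3.10°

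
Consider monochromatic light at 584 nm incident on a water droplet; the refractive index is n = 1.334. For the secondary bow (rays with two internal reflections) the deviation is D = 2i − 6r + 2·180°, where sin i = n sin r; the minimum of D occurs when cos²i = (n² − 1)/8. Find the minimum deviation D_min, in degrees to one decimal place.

231.2°

cos²i = (1.77956 − 1)/8 = 0.09744; i = arccos(0.31216) = 71.810°.
sin r = sin 71.810°/1.334 = 0.71217; r = 45.411°.
D_min = 2·71.810° − 6·45.411° + 360° = 231.153°.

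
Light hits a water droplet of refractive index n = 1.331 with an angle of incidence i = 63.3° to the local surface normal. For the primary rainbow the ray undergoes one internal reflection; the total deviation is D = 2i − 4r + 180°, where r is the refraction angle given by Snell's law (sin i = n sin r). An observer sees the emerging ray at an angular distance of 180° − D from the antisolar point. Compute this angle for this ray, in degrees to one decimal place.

42.0°

sin r = sin 63.3° / 1.331 = 0.8934/1.331 = 0.6712; r = 42.16°.
D = 2·63.3° − 4·42.16° + 180° = 126.60° − 168.64° + 180° = 137.96°.
Angle from antisolar point = 180° − D = 42.04°.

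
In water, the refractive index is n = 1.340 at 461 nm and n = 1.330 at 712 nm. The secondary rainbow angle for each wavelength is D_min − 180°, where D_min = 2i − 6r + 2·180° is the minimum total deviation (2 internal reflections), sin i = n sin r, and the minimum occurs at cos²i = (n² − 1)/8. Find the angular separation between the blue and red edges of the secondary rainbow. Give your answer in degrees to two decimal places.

At 461 nm (n = 1.340): cos²i = 0.09945 → i = 71.618°, r = 45.088°, D_min = 232.709°, rainbow angle = 52.709°.
At 712 nm (n = 1.330): cos²i = 0.09611 → i = 71.940°, r = 45.630°, D_min = 230.101°, rainbow angle = 50.101°.
Angular width = |52.709° − 50.101°| = 2.608°.

2.61°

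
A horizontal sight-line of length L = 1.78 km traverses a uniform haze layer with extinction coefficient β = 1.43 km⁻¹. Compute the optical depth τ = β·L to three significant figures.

τ = β·L = 1.43 × 1.78 = 2.5454.

2.55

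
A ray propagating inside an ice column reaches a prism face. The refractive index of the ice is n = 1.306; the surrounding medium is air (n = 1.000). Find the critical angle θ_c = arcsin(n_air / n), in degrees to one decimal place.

sin θ_c = n_air / n = 1.000 / 1.306 = 0.7657.
θ_c = arcsin(0.7657) = 49.97°.

50.0°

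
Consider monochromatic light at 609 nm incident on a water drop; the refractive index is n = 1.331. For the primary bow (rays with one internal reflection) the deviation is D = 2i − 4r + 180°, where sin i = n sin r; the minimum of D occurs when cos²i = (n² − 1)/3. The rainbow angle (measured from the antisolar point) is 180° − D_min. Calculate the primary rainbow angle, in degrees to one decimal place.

cos²i = (1.77156 − 1)/3 = 0.25719; i = arccos(0.50714) = 59.527°.
sin r = sin 59.527°/1.331 = 0.64753; r = 40.356°.
D_min = 2·59.527° − 4·40.356° + 180° = 137.630°.
Rainbow angle = 180° − D_min = 42.370°.

42.4°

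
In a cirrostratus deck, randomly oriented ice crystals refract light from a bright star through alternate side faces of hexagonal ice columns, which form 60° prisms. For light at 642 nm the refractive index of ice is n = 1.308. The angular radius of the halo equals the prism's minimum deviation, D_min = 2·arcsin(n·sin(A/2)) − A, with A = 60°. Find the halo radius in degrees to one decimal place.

21.7°

n·sin(A/2) = 1.308 × sin 30° = 1.308 × 0.5000 = 0.6540.
D_min = 2·arcsin(0.6540) − 60° = 2 × 40.844° − 60° = 21.688°.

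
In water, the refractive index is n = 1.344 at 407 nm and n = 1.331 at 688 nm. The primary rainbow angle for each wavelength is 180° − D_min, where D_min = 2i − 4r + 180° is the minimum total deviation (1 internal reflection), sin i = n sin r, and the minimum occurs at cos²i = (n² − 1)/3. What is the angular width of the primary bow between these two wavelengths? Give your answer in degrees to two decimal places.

At 407 nm (n = 1.344): cos²i = 0.26878 → i = 58.772°, r = 39.512°, D_min = 139.495°, rainbow angle = 40.505°.
At 688 nm (n = 1.331): cos²i = 0.25719 → i = 59.527°, r = 40.356°, D_min = 137.630°, rainbow angle = 42.370°.
Angular width = |40.505° − 42.370°| = 1.865°.

1.86°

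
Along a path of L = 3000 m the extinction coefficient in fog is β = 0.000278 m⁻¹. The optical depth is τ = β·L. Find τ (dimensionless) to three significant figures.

0.834

τ = β·L = 0.000278 × 3000 = 0.8340.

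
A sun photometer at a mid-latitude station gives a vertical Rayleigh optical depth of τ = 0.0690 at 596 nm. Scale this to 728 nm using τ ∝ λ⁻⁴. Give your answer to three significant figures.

0.0310

τ(728 nm) = τ(596 nm) × (596/728)⁴ = 0.0690 × (0.8187)⁴ = 0.0690 × 0.4492 = 0.0310.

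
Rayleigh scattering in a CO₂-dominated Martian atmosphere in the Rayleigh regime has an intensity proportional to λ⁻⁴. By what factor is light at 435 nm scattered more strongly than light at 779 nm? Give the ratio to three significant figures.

Rayleigh scattering ∝ λ⁻⁴, so the ratio of coefficients is the inverse fourth power of the wavelength ratio.
σ(435)/σ(779) = (779/435)⁴ = (1.7908)⁴ = 10.28.

10.3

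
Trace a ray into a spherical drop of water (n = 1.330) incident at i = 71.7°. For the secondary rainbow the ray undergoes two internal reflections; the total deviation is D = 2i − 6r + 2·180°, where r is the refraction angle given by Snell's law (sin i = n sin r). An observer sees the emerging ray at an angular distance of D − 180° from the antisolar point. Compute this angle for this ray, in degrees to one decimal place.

50.1°

sin r = sin 71.7° / 1.330 = 0.9494/1.330 = 0.7139; r = 45.55°.
D = 2·71.7° − 6·45.55° + 2·180° = 143.40° − 273.30° + 360° = 230.10°.
Angle from antisolar point = D − 180° = 50.10°.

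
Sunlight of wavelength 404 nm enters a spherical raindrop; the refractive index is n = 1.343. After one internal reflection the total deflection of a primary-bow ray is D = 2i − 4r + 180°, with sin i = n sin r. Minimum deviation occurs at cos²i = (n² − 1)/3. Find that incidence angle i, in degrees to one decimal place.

58.8°

cos²i = (1.343² − 1)/3 = (1.80365 − 1)/3 = 0.26788.
cos i = 0.51757, so i = 58.830°.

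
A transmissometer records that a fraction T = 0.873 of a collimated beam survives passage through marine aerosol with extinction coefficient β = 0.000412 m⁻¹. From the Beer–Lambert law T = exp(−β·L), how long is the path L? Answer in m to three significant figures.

Beer–Lambert: T = exp(−βL) ⇒ L = −ln(T)/β = −ln(0.873)/0.000412 = 0.1358/0.000412 = 329.7 m.

330 m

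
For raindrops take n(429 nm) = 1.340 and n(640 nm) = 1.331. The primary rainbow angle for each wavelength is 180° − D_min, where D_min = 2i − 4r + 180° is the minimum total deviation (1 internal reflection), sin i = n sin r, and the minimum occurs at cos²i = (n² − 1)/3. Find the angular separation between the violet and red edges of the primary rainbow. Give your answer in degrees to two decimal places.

1.30°

At 429 nm (n = 1.340): cos²i = 0.26520 → i = 59.004°, r = 39.770°, D_min = 138.929°, rainbow angle = 41.071°.
At 640 nm (n = 1.331): cos²i = 0.25719 → i = 59.527°, r = 40.356°, D_min = 137.630°, rainbow angle = 42.370°.
Angular width = |41.071° − 42.370°| = 1.299°.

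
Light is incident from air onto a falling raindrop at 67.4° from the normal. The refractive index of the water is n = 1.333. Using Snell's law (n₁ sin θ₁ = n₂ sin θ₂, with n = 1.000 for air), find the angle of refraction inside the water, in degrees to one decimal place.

Snell: sin θ_r = sin θ_i / n = sin 67.4° / 1.333 = 0.9232 / 1.333 = 0.6926.
θ_r = arcsin(0.6926) = 43.83°.

43.8°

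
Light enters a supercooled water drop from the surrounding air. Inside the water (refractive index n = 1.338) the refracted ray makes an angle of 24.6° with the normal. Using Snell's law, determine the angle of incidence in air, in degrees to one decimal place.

Snell: sin θ_i = n · sin θ_r = 1.338 × sin 24.6° = 1.338 × 0.4163 = 0.5570.
θ_i = arcsin(0.5570) = 33.85°.

33.8°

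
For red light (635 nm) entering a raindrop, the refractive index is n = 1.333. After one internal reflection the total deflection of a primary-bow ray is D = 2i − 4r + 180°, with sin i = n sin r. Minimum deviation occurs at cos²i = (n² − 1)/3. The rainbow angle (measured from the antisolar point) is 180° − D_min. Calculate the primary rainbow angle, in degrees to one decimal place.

42.1°

cos²i = (1.77689 − 1)/3 = 0.25896; i = arccos(0.50888) = 59.410°.
sin r = sin 59.410°/1.333 = 0.64579; r = 40.225°.
D_min = 2·59.410° − 4·40.225° + 180° = 137.922°.
Rainbow angle = 180° − D_min = 42.078°.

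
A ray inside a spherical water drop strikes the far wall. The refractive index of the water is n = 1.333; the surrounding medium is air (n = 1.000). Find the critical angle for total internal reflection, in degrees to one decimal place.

48.6°

sin θ_c = n_air / n = 1.000 / 1.333 = 0.7502.
θ_c = arcsin(0.7502) = 48.61°.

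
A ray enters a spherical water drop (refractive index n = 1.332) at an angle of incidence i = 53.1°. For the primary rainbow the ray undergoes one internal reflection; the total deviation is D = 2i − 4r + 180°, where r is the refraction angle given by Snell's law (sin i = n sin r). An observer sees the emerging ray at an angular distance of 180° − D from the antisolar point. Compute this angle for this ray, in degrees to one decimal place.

41.4°

sin r = sin 53.1° / 1.332 = 0.7997/1.332 = 0.6004; r = 36.90°.
D = 2·53.1° − 4·36.90° + 180° = 106.20° − 147.58° + 180° = 138.62°.
Angle from antisolar point = 180° − D = 41.38°.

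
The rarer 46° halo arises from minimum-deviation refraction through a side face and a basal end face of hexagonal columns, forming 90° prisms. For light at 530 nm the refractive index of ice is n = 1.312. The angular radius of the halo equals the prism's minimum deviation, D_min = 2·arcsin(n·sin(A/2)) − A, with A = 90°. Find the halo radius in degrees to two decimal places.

n·sin(A/2) = 1.312 × sin 45° = 1.312 × 0.7071 = 0.9277.
D_min = 2·arcsin(0.9277) − 90° = 2 × 68.083° − 90° = 46.166°.

46.17°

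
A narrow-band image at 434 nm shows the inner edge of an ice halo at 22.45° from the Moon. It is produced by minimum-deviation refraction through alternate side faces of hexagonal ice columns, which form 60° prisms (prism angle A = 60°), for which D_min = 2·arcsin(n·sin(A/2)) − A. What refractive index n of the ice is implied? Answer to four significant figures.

Rearranging: n = sin((D_min + A)/2) / sin(A/2).
(D_min + A)/2 = (22.45° + 60°)/2 = 41.225°.
n = sin 41.225° / sin 30° = 0.6590 / 0.5000 = 1.3180.

1.318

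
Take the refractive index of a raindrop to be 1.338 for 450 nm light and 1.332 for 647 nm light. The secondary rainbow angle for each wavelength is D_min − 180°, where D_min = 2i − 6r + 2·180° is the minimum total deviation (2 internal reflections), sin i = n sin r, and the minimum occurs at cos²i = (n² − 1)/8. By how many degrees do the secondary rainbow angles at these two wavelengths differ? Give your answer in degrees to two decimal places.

1.56°

At 450 nm (n = 1.338): cos²i = 0.09878 → i = 71.682°, r = 45.195°, D_min = 232.193°, rainbow angle = 52.193°.
At 647 nm (n = 1.332): cos²i = 0.09678 → i = 71.875°, r = 45.520°, D_min = 230.628°, rainbow angle = 50.628°.
Angular width = |52.193° − 50.628°| = 1.564°.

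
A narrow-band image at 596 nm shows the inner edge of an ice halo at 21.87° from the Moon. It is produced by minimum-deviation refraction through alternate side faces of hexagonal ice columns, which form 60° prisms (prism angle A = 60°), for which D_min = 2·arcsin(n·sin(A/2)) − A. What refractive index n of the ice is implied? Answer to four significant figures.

Rearranging: n = sin((D_min + A)/2) / sin(A/2).
(D_min + A)/2 = (21.87° + 60°)/2 = 40.935°.
n = sin 40.935° / sin 30° = 0.6552 / 0.5000 = 1.3104.

1.310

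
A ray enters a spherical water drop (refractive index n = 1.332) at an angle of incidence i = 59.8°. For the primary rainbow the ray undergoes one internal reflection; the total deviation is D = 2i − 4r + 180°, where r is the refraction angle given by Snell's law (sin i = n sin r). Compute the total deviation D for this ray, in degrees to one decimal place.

137.8°

sin r = sin 59.8° / 1.332 = 0.8643/1.332 = 0.6489; r = 40.46°.
D = 2·59.8° − 4·40.46° + 180° = 119.60° − 161.82° + 180° = 137.78°.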